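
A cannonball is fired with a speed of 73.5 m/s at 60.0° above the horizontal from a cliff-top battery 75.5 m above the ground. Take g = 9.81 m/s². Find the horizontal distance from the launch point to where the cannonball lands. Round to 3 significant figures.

Components: v_x = 73.5 cos 60.0° = 36.75 m/s, v_y = 73.5 sin 60.0° = 63.65 m/s.
Vertical: 0 = 75.5 + 63.65 t − ½(9.81) t² ⇒ 4.905 t² − 63.65 t − 75.5 = 0.
t = [63.65 + √(4051 + 1481)] / 9.810 = 14.07 s.
Horizontal: R = v_x · t = 36.75 × 14.07 = 517 m.

517 m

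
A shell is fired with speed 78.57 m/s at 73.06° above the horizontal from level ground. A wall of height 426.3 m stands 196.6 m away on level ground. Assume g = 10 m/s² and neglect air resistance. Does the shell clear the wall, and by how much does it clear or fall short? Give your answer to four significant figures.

v_x = 78.57 cos 73.06° = 22.893 m/s; v_y0 = 78.57 sin 73.06° = 75.161 m/s.
Time to reach the wall: t = 196.6 / 22.893 = 8.5878 s.
Height at that point: y = 75.161×8.5878 − 5.000×8.5878² = 276.72 m.
That is 426.3 − 276.72 = 149.6 m below the top of the wall, so the shell does not clear it.

No — it falls 149.6 m short of clearing the wall.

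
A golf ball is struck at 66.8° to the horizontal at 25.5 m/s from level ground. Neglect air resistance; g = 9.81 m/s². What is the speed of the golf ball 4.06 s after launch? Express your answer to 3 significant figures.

19.2 m/s

v_x = 25.5 cos 66.8° = 10.05 m/s (constant).
v_y(t) = 25.5 sin 66.8° − g t = 23.44 − 9.81 × 4.06 = -16.39 m/s.
Speed = √(v_x² + v_y²) = √(101.0 + 268.6) = 19.2 m/s.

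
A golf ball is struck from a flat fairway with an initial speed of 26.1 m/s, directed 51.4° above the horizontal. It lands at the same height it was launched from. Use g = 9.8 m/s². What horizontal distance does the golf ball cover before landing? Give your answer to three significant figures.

Components: v_x = 26.1 cos 51.4° = 16.28 m/s, v_y = 26.1 sin 51.4° = 20.40 m/s.
Time of flight (same landing height): t = 2 v_y / g = 2 × 20.40 / 9.8 = 4.163 s.
Range: R = v_x · t = 16.28 × 4.163 = 67.8 m.

67.8 m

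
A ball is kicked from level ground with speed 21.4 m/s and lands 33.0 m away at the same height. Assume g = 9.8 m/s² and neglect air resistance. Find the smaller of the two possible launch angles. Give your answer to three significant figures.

22.5°

Level-ground range: R = v₀² sin(2θ)/g ⇒ sin 2θ = R g / v₀² = 33.0×9.8/21.4² = 0.7062.
2θ = arcsin(0.7062) = 44.93° or 180° − 44.93° = 135.07°.
So θ = 22.5° or θ = 67.5°.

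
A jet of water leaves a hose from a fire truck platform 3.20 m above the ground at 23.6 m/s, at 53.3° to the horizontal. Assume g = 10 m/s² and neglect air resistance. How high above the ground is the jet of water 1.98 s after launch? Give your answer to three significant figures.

21.1 m

v_y0 = 23.6 sin 53.3° = 18.92 m/s.
y(t) = 3.20 + v_y0 t − ½ g t² = 3.20 + 18.92×1.98 − ½×10×1.98² = 21.1 m.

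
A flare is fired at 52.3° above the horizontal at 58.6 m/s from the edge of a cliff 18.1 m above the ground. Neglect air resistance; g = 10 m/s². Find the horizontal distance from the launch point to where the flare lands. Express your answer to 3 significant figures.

346 m

Components: v_x = 58.6 cos 52.3° = 35.84 m/s, v_y = 58.6 sin 52.3° = 46.37 m/s.
Vertical: 0 = 18.1 + 46.37 t − ½(10) t² ⇒ 5.000 t² − 46.37 t − 18.1 = 0.
t = [46.37 + √(2150 + 362.0)] / 10.00 = 9.649 s.
Horizontal: R = v_x · t = 35.84 × 9.649 = 346 m.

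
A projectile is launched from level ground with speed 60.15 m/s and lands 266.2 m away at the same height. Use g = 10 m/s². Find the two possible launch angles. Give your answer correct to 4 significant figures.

Level-ground range: R = v₀² sin(2θ)/g ⇒ sin 2θ = R g / v₀² = 266.2×10/60.15² = 0.7358.
2θ = arcsin(0.7358) = 47.375° or 180° − 47.375° = 132.625°.
So θ = 23.69° or θ = 66.31°.

23.69° and 66.31°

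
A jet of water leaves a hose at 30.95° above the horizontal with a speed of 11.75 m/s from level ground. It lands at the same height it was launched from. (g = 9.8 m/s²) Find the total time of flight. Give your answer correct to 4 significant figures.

Vertical component: v_y = 11.75 sin 30.95° = 6.0429 m/s.
For a projectile landing at launch height, time of flight is t = 2 v_y / g = 2 × 6.0429 / 9.8 = 1.233 s.

1.233 s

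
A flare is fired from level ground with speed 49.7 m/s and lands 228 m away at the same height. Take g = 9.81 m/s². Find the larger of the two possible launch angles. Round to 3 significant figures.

Level-ground range: R = v₀² sin(2θ)/g ⇒ sin 2θ = R g / v₀² = 228×9.81/49.7² = 0.9055.
2θ = arcsin(0.9055) = 64.89° or 180° − 64.89° = 115.11°.
So θ = 32.4° or θ = 57.6°.

57.6°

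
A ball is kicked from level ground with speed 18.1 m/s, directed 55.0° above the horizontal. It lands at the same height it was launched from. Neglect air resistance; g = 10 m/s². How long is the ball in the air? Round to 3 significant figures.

Vertical component: v_y = 18.1 sin 55.0° = 14.83 m/s.
For a projectile landing at launch height, time of flight is t = 2 v_y / g = 2 × 14.83 / 10 = 2.97 s.

2.97 s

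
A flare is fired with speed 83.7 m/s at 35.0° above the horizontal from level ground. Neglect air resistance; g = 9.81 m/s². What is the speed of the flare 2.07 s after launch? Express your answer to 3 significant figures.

v_x = 83.7 cos 35.0° = 68.56 m/s (constant).
v_y(t) = 83.7 sin 35.0° − g t = 48.01 − 9.81 × 2.07 = 27.70 m/s.
Speed = √(v_x² + v_y²) = √(4700 + 767.3) = 73.9 m/s.

73.9 m/s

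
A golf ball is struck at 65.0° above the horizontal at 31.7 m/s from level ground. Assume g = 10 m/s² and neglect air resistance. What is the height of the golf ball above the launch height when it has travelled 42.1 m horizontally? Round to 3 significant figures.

40.9 m

v_x = 31.7 cos 65.0° = 13.40 m/s, v_y0 = 31.7 sin 65.0° = 28.73 m/s.
Time to reach x = 42.1 m: t = x / v_x = 42.1 / 13.40 = 3.142 s.
y = v_y0 t − ½ g t² = 28.73×3.142 − 5.000×3.142² = 40.9 m.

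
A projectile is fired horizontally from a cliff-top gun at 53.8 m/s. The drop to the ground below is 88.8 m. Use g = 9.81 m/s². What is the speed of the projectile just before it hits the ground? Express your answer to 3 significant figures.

Fall time: t = √(2 × 88.8 / 9.81) = 4.255 s.
At impact: v_x = 53.8 m/s (unchanged), v_y = g t = 9.81 × 4.255 = 41.74 m/s.
Speed = √(v_x² + v_y²) = √(2894 + 1742) = 68.1 m/s.

68.1 m/s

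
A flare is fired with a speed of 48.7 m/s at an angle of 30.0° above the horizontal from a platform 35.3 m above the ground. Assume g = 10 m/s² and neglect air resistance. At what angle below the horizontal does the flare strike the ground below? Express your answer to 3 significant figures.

v_x = 48.7 cos 30.0° = 42.18 m/s.
At impact |v_y| = √(v_y0² + 2 g h) = √(24.35² + 2×10×35.3) = 36.04 m/s.
Angle below horizontal = arctan(|v_y| / v_x) = arctan(36.04 / 42.18) = 40.5°.

40.5°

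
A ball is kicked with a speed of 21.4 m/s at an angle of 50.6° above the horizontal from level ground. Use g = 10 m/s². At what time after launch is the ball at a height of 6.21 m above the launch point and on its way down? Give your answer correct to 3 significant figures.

2.88 s

v_y0 = 21.4 sin 50.6° = 16.54 m/s.
Set y = v_y0 t − ½ g t² = 6.21: 5.000 t² − 16.54 t + 6.21 = 0.
t = [16.54 ± √(273.6 − 124.2)] / 10 = (16.54 ± 12.22) / 10, giving t = 0.432 s or t = 2.88 s.
On the way down corresponds to the larger root: t = 2.88 s.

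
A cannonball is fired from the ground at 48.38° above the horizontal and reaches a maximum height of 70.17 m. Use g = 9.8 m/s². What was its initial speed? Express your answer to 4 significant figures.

49.61 m/s

At maximum height v_y = 0, so (v₀ sin θ)² = 2 g H.
v₀ sin 48.38° = √(2 × 9.8 × 70.17) = 37.085 m/s.
v₀ = 37.085 / sin 48.38° = 37.085 / 0.7476 = 49.61 m/s.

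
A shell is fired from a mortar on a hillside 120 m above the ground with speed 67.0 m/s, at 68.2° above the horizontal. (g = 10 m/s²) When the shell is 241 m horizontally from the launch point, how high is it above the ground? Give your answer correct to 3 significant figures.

v_x = 67.0 cos 68.2° = 24.88 m/s, v_y0 = 67.0 sin 68.2° = 62.21 m/s.
Time to reach x = 241 m: t = x / v_x = 241 / 24.88 = 9.686 s.
y = 120 + v_y0 t − ½ g t² = 120 + 62.21×9.686 − 5.000×9.686² = 253 m.

253 m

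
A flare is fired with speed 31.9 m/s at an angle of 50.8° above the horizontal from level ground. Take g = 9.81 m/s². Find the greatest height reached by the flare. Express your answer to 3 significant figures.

31.1 m

Vertical component of launch velocity: v_y = 31.9 sin 50.8° = 24.72 m/s.
At the highest point the vertical velocity is zero, so v_y² = 2 g h_max.
h_max = (24.72)² / (2 × 9.81) = 611.1 / 19.62 = 31.1 m.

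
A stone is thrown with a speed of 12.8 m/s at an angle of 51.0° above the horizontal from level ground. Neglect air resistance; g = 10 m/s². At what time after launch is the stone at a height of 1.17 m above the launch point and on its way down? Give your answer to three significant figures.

1.86 s

v_y0 = 12.8 sin 51.0° = 9.947 m/s.
Set y = v_y0 t − ½ g t² = 1.17: 5.000 t² − 9.947 t + 1.17 = 0.
t = [9.947 ± √(98.94 − 23.40)] / 10 = (9.947 ± 8.691) / 10, giving t = 0.126 s or t = 1.86 s.
On the way down corresponds to the larger root: t = 1.86 s.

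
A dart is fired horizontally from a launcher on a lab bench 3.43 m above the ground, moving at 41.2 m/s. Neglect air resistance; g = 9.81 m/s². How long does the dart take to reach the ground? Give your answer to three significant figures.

0.836 s

The horizontal speed doesn't affect the fall. With v_y0 = 0, h = ½ g t².
t = √(2 × 3.43 / 9.81) = √0.6993 = 0.836 s.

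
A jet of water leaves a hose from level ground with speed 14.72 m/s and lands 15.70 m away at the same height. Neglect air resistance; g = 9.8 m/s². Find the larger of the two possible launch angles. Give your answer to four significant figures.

Level-ground range: R = v₀² sin(2θ)/g ⇒ sin 2θ = R g / v₀² = 15.70×9.8/14.72² = 0.7101.
2θ = arcsin(0.7101) = 45.243° or 180° − 45.243° = 134.757°.
So θ = 22.62° or θ = 67.38°.

67.38°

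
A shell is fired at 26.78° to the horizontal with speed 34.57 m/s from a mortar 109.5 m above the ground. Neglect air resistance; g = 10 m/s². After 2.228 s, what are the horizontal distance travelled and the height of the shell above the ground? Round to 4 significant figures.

v_x = 34.57 cos 26.78° = 30.862 m/s; v_y0 = 34.57 sin 26.78° = 15.576 m/s.
x = v_x t = 30.862 × 2.228 = 68.76 m.
y = 109.5 + v_y0 t − ½ g t² = 119.4 m.

x = 68.76 m, y = 119.4 m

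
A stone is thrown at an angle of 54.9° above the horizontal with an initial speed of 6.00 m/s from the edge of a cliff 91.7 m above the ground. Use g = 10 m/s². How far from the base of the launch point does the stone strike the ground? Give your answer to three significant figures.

Components: v_x = 6.00 cos 54.9° = 3.450 m/s, v_y = 6.00 sin 54.9° = 4.909 m/s.
Vertical: 0 = 91.7 + 4.909 t − ½(10) t² ⇒ 5.000 t² − 4.909 t − 91.7 = 0.
t = [4.909 + √(24.10 + 1834)] / 10.00 = 4.801 s.
Horizontal: R = v_x · t = 3.450 × 4.801 = 16.6 m.

16.6 m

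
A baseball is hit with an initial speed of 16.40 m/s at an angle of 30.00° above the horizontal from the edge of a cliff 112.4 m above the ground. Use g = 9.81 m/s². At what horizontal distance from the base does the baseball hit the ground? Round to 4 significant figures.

80.89 m

Components: v_x = 16.40 cos 30.00° = 14.203 m/s, v_y = 16.40 sin 30.00° = 8.2000 m/s.
Vertical: 0 = 112.4 + 8.2000 t − ½(9.81) t² ⇒ 4.905 t² − 8.2000 t − 112.4 = 0.
t = [8.2000 + √(67.240 + 2205.3)] / 9.810 = 5.6953 s.
Horizontal: R = v_x · t = 14.203 × 5.6953 = 80.89 m.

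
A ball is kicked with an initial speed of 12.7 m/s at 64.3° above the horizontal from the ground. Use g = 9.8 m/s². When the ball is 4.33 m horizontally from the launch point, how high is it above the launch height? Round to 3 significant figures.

5.97 m

v_x = 12.7 cos 64.3° = 5.507 m/s, v_y0 = 12.7 sin 64.3° = 11.44 m/s.
Time to reach x = 4.33 m: t = x / v_x = 4.33 / 5.507 = 0.7863 s.
y = v_y0 t − ½ g t² = 11.44×0.7863 − 4.900×0.7863² = 5.97 m.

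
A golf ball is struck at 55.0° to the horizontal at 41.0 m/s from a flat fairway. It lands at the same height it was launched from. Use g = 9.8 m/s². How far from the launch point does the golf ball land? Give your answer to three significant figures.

161 m

Components: v_x = 41.0 cos 55.0° = 23.52 m/s, v_y = 41.0 sin 55.0° = 33.59 m/s.
Time of flight (same landing height): t = 2 v_y / g = 2 × 33.59 / 9.8 = 6.855 s.
Range: R = v_x · t = 23.52 × 6.855 = 161 m.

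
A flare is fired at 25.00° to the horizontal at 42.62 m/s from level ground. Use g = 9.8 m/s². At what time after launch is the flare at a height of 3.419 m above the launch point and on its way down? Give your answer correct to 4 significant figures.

3.475 s

v_y0 = 42.62 sin 25.00° = 18.012 m/s.
Set y = v_y0 t − ½ g t² = 3.419: 4.900 t² − 18.012 t + 3.419 = 0.
t = [18.012 ± √(324.43 − 67.012)] / 9.8 = (18.012 ± 16.044) / 9.8, giving t = 0.2008 s or t = 3.475 s.
On the way down corresponds to the larger root: t = 3.475 s.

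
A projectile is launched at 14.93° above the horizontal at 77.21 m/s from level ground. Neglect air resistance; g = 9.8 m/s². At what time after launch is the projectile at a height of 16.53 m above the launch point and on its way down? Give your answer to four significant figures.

2.894 s

v_y0 = 77.21 sin 14.93° = 19.892 m/s.
Set y = v_y0 t − ½ g t² = 16.53: 4.900 t² − 19.892 t + 16.53 = 0.
t = [19.892 ± √(395.69 − 323.99)] / 9.8 = (19.892 ± 8.4676) / 9.8, giving t = 1.166 s or t = 2.894 s.
On the way down corresponds to the larger root: t = 2.894 s.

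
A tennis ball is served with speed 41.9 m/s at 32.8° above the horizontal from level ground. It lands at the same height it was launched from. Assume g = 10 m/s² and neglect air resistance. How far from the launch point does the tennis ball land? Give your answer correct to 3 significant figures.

For level ground, R = v₀² sin(2θ) / g.
sin(2 × 32.8°) = sin 65.60° = 0.9107.
R = (41.9)² × 0.9107 / 10 = 160 m.

160 m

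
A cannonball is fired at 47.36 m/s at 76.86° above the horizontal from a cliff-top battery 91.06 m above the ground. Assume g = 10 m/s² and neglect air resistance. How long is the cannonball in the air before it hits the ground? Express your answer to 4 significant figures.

10.90 s

Vertical component: v_y = 47.36 sin 76.86° = 46.120 m/s.
Taking up as positive with launch at y = 91.06 m, landing at y = 0: 0 = 91.06 + 46.120 t − ½(10) t².
Solving 5.000 t² − 46.120 t − 91.06 = 0 gives t = [46.120 + √(46.120² + 4·5.000·91.06)] / 10.00 = 10.90 s.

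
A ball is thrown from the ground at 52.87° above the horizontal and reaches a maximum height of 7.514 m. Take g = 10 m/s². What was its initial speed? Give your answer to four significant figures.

At maximum height v_y = 0, so (v₀ sin θ)² = 2 g H.
v₀ sin 52.87° = √(2 × 10 × 7.514) = 12.259 m/s.
v₀ = 12.259 / sin 52.87° = 12.259 / 0.7973 = 15.38 m/s.

15.38 m/s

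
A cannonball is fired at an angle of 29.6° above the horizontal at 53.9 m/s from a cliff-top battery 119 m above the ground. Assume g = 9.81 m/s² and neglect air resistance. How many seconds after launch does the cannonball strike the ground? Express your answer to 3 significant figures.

Vertical component: v_y = 53.9 sin 29.6° = 26.62 m/s.
Taking up as positive with launch at y = 119 m, landing at y = 0: 0 = 119 + 26.62 t − ½(9.81) t².
Solving 4.905 t² − 26.62 t − 119 = 0 gives t = [26.62 + √(26.62² + 4·4.905·119)] / 9.810 = 8.34 s.

8.34 s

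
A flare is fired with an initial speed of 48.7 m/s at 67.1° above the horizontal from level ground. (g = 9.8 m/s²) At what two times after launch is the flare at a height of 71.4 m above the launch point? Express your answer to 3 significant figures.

2.05 s and 7.10 s

v_y0 = 48.7 sin 67.1° = 44.86 m/s.
Set y = v_y0 t − ½ g t² = 71.4: 4.900 t² − 44.86 t + 71.4 = 0.
t = [44.86 ± √(2012 − 1399)] / 9.8 = (44.86 ± 24.76) / 9.8, giving t = 2.05 s or t = 7.10 s.
So the flare is at 71.4 m at t = 2.05 s (rising) and t = 7.10 s (falling).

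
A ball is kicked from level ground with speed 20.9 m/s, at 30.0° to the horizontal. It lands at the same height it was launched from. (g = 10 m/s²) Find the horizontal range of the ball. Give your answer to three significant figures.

Components: v_x = 20.9 cos 30.0° = 18.10 m/s, v_y = 20.9 sin 30.0° = 10.45 m/s.
Time of flight (same landing height): t = 2 v_y / g = 2 × 10.45 / 10 = 2.090 s.
Range: R = v_x · t = 18.10 × 2.090 = 37.8 m.

37.8 m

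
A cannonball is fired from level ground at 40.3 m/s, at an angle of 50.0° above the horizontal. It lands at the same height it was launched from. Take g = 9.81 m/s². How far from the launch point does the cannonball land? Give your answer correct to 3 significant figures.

Components: v_x = 40.3 cos 50.0° = 25.90 m/s, v_y = 40.3 sin 50.0° = 30.87 m/s.
Time of flight (same landing height): t = 2 v_y / g = 2 × 30.87 / 9.81 = 6.294 s.
Range: R = v_x · t = 25.90 × 6.294 = 163 m.

163 m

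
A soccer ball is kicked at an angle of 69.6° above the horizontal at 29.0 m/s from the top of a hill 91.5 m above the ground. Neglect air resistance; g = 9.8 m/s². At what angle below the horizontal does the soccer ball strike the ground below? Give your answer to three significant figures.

78.6°

v_x = 29.0 cos 69.6° = 10.11 m/s.
At impact |v_y| = √(v_y0² + 2 g h) = √(27.18² + 2×9.8×91.5) = 50.32 m/s.
Angle below horizontal = arctan(|v_y| / v_x) = arctan(50.32 / 10.11) = 78.6°.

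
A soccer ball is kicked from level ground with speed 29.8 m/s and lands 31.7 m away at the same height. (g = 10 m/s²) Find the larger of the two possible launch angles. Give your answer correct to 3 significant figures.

Level-ground range: R = v₀² sin(2θ)/g ⇒ sin 2θ = R g / v₀² = 31.7×10/29.8² = 0.3570.
2θ = arcsin(0.3570) = 20.92° or 180° − 20.92° = 159.08°.
So θ = 10.5° or θ = 79.5°.

79.5°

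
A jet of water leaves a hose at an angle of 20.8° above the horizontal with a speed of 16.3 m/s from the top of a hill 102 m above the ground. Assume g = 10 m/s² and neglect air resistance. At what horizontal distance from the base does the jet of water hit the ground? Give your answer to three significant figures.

78.2 m

Components: v_x = 16.3 cos 20.8° = 15.24 m/s, v_y = 16.3 sin 20.8° = 5.788 m/s.
Vertical: 0 = 102 + 5.788 t − ½(10) t² ⇒ 5.000 t² − 5.788 t − 102 = 0.
t = [5.788 + √(33.50 + 2040)] / 10.00 = 5.132 s.
Horizontal: R = v_x · t = 15.24 × 5.132 = 78.2 m.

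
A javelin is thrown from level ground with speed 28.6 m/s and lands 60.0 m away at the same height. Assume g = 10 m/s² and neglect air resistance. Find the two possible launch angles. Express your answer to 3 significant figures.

23.6° and 66.4°

Level-ground range: R = v₀² sin(2θ)/g ⇒ sin 2θ = R g / v₀² = 60.0×10/28.6² = 0.7335.
2θ = arcsin(0.7335) = 47.18° or 180° − 47.18° = 132.82°.
So θ = 23.6° or θ = 66.4°.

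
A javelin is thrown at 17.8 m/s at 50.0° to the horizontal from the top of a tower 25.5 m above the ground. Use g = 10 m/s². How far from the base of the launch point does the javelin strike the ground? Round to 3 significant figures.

45.8 m

Components: v_x = 17.8 cos 50.0° = 11.44 m/s, v_y = 17.8 sin 50.0° = 13.64 m/s.
Vertical: 0 = 25.5 + 13.64 t − ½(10) t² ⇒ 5.000 t² − 13.64 t − 25.5 = 0.
t = [13.64 + √(186.0 + 510.0)] / 10.00 = 4.002 s.
Horizontal: R = v_x · t = 11.44 × 4.002 = 45.8 m.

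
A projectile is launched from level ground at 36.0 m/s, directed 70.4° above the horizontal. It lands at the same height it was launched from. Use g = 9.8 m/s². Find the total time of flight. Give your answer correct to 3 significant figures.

6.92 s

Vertical component: v_y = 36.0 sin 70.4° = 33.91 m/s.
For a projectile landing at launch height, time of flight is t = 2 v_y / g = 2 × 33.91 / 9.8 = 6.92 s.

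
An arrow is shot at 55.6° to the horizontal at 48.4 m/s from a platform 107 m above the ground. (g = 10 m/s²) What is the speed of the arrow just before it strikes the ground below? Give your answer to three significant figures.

v_x = 48.4 cos 55.6° = 27.34 m/s is unchanged throughout.
For the vertical component, v_y² = v_y0² + 2 g h = (39.94)² + 2×10×107 = 3735, so |v_y| = 61.11 m/s.
Impact speed = √(v_x² + v_y²) = √(747.5 + 3735) = 67.0 m/s.

67.0 m/s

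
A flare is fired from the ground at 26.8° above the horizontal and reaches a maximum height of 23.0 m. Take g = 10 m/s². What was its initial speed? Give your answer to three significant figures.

47.6 m/s

At maximum height v_y = 0, so (v₀ sin θ)² = 2 g H.
v₀ sin 26.8° = √(2 × 10 × 23.0) = 21.45 m/s.
v₀ = 21.45 / sin 26.8° = 21.45 / 0.4509 = 47.6 m/s.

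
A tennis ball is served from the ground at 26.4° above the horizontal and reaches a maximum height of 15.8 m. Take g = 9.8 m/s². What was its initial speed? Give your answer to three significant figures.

At maximum height v_y = 0, so (v₀ sin θ)² = 2 g H.
v₀ sin 26.4° = √(2 × 9.8 × 15.8) = 17.60 m/s.
v₀ = 17.60 / sin 26.4° = 17.60 / 0.4446 = 39.6 m/s.

39.6 m/s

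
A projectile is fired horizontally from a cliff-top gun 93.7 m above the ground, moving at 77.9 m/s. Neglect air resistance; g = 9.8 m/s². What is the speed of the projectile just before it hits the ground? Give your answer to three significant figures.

Fall time: t = √(2 × 93.7 / 9.8) = 4.373 s.
At impact: v_x = 77.9 m/s (unchanged), v_y = g t = 9.8 × 4.373 = 42.86 m/s.
Speed = √(v_x² + v_y²) = √(6068 + 1837) = 88.9 m/s.

88.9 m/s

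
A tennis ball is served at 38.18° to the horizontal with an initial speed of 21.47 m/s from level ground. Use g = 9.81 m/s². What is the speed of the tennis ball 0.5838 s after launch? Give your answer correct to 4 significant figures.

v_x = 21.47 cos 38.18° = 16.877 m/s (constant).
v_y(t) = 21.47 sin 38.18° − g t = 13.271 − 9.81 × 0.5838 = 7.5439 m/s.
Speed = √(v_x² + v_y²) = √(284.83 + 56.910) = 18.49 m/s.

18.49 m/s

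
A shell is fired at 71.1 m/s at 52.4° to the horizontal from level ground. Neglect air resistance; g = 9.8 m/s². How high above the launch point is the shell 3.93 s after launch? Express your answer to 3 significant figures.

146 m

v_y0 = 71.1 sin 52.4° = 56.33 m/s.
y(t) = v_y0 t − ½ g t² = 56.33×3.93 − 4.900×3.93² = 146 m.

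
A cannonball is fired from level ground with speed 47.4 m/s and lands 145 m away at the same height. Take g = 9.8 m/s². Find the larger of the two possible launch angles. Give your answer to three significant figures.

70.4°

Level-ground range: R = v₀² sin(2θ)/g ⇒ sin 2θ = R g / v₀² = 145×9.8/47.4² = 0.6325.
2θ = arcsin(0.6325) = 39.23° or 180° − 39.23° = 140.77°.
So θ = 19.6° or θ = 70.4°.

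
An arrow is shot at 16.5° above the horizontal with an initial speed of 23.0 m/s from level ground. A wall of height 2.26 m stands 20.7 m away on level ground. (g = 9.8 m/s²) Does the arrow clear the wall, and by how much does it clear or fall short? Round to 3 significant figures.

No — it falls 0.446 m short of clearing the wall.

v_x = 23.0 cos 16.5° = 22.05 m/s; v_y0 = 23.0 sin 16.5° = 6.532 m/s.
Time to reach the wall: t = 20.7 / 22.05 = 0.9388 s.
Height at that point: y = 6.532×0.9388 − 4.900×0.9388² = 1.814 m.
That is 2.26 − 1.814 = 0.446 m below the top of the wall, so the arrow does not clear it.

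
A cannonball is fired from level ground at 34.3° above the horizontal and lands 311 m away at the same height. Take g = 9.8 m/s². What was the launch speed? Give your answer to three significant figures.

On level ground, R = v₀² sin(2θ) / g, so v₀ = √(R g / sin 2θ).
sin(2 × 34.3°) = 0.9311.
v₀ = √(311 × 9.8 / 0.9311) = √3273 = 57.2 m/s.

57.2 m/s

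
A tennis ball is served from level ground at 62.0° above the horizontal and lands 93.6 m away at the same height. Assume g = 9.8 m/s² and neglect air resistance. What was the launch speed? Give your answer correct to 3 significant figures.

On level ground, R = v₀² sin(2θ) / g, so v₀ = √(R g / sin 2θ).
sin(2 × 62.0°) = 0.8290.
v₀ = √(93.6 × 9.8 / 0.8290) = √1106 = 33.3 m/s.

33.3 m/s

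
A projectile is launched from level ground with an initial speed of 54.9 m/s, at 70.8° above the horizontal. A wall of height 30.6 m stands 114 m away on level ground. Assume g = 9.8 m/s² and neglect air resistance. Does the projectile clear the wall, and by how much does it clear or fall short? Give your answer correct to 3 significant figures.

Yes — it clears the wall by 101 m.

v_x = 54.9 cos 70.8° = 18.05 m/s; v_y0 = 54.9 sin 70.8° = 51.85 m/s.
Time to reach the wall: t = 114 / 18.05 = 6.316 s.
Height at that point: y = 51.85×6.316 − 4.900×6.316² = 132.0 m.
That is 132.0 − 30.6 = 101 m above the top of the wall, so the projectile clears it.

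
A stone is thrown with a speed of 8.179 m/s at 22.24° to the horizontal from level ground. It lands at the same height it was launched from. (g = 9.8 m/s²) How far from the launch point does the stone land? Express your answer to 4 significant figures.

Components: v_x = 8.179 cos 22.24° = 7.5705 m/s, v_y = 8.179 sin 22.24° = 3.0956 m/s.
Time of flight (same landing height): t = 2 v_y / g = 2 × 3.0956 / 9.8 = 0.63176 s.
Range: R = v_x · t = 7.5705 × 0.63176 = 4.783 m.

4.783 m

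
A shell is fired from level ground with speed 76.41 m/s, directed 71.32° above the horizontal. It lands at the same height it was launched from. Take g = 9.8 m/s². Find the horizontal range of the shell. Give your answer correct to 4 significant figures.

For level ground, R = v₀² sin(2θ) / g.
sin(2 × 71.32°) = sin 142.64° = 0.6068.
R = (76.41)² × 0.6068 / 9.8 = 361.5 m.

361.5 m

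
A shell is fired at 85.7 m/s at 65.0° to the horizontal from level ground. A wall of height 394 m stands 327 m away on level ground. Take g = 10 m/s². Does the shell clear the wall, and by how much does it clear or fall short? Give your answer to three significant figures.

No — it falls 100 m short of clearing the wall.

v_x = 85.7 cos 65.0° = 36.22 m/s; v_y0 = 85.7 sin 65.0° = 77.67 m/s.
Time to reach the wall: t = 327 / 36.22 = 9.028 s.
Height at that point: y = 77.67×9.028 − 5.000×9.028² = 293.7 m.
That is 394 − 293.7 = 100 m below the top of the wall, so the shell does not clear it.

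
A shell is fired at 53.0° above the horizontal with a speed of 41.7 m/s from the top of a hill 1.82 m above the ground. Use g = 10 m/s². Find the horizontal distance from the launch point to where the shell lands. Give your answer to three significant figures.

169 m

Components: v_x = 41.7 cos 53.0° = 25.10 m/s, v_y = 41.7 sin 53.0° = 33.30 m/s.
Vertical: 0 = 1.82 + 33.30 t − ½(10) t² ⇒ 5.000 t² − 33.30 t − 1.82 = 0.
t = [33.30 + √(1109 + 36.40)] / 10.00 = 6.714 s.
Horizontal: R = v_x · t = 25.10 × 6.714 = 169 m.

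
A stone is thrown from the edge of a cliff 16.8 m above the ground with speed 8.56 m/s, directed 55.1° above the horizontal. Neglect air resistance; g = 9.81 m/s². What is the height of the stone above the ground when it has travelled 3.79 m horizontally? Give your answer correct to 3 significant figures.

v_x = 8.56 cos 55.1° = 4.898 m/s, v_y0 = 8.56 sin 55.1° = 7.021 m/s.
Time to reach x = 3.79 m: t = x / v_x = 3.79 / 4.898 = 0.7738 s.
y = 16.8 + v_y0 t − ½ g t² = 16.8 + 7.021×0.7738 − 4.905×0.7738² = 19.3 m.

19.3 m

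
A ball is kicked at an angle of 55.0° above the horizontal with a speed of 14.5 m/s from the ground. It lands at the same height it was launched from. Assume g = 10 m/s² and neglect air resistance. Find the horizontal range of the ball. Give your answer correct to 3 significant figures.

19.8 m

Components: v_x = 14.5 cos 55.0° = 8.317 m/s, v_y = 14.5 sin 55.0° = 11.88 m/s.
Time of flight (same landing height): t = 2 v_y / g = 2 × 11.88 / 10 = 2.376 s.
Range: R = v_x · t = 8.317 × 2.376 = 19.8 m.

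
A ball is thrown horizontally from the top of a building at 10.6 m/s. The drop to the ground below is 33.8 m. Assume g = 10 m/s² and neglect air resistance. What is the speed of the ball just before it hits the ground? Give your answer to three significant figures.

Fall time: t = √(2 × 33.8 / 10) = 2.600 s.
At impact: v_x = 10.6 m/s (unchanged), v_y = g t = 10 × 2.600 = 26.00 m/s.
Speed = √(v_x² + v_y²) = √(112.4 + 676.0) = 28.1 m/s.

28.1 m/s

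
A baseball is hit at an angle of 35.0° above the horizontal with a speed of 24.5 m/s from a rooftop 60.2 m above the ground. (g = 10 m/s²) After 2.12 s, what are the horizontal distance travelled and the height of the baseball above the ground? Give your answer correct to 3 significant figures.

x = 42.5 m, y = 67.5 m

v_x = 24.5 cos 35.0° = 20.07 m/s; v_y0 = 24.5 sin 35.0° = 14.05 m/s.
x = v_x t = 20.07 × 2.12 = 42.5 m.
y = 60.2 + v_y0 t − ½ g t² = 67.5 m.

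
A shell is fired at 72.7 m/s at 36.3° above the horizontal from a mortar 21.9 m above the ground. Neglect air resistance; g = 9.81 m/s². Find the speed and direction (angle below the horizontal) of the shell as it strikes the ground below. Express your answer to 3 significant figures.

75.6 m/s at 39.2° below the horizontal

v_x = 72.7 cos 36.3° = 58.59 m/s (constant).
|v_y| at impact = √((43.04)² + 2×9.81×21.9) = 47.77 m/s.
Speed = √(58.59² + 47.77²) = 75.6 m/s; angle = arctan(47.77/58.59) = 39.2° below horizontal.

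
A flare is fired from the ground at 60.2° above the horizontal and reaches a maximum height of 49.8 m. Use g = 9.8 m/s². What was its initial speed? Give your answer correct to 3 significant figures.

36.0 m/s

At maximum height v_y = 0, so (v₀ sin θ)² = 2 g H.
v₀ sin 60.2° = √(2 × 9.8 × 49.8) = 31.24 m/s.
v₀ = 31.24 / sin 60.2° = 31.24 / 0.8678 = 36.0 m/s.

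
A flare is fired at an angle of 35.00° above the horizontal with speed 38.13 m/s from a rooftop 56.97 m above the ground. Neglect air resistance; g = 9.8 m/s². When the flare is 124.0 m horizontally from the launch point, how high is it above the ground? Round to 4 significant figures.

v_x = 38.13 cos 35.00° = 31.234 m/s, v_y0 = 38.13 sin 35.00° = 21.870 m/s.
Time to reach x = 124.0 m: t = x / v_x = 124.0 / 31.234 = 3.9700 s.
y = 56.97 + v_y0 t − ½ g t² = 56.97 + 21.870×3.9700 − 4.900×3.9700² = 66.57 m.

66.57 m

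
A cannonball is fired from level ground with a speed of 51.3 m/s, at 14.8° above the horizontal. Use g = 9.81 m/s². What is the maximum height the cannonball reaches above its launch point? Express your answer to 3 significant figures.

8.75 m

Vertical component of launch velocity: v_y = 51.3 sin 14.8° = 13.10 m/s.
At the highest point the vertical velocity is zero, so v_y² = 2 g h_max.
h_max = (13.10)² / (2 × 9.81) = 171.6 / 19.62 = 8.75 m.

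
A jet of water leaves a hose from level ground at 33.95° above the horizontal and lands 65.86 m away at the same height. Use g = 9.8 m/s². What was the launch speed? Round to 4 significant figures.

26.39 m/s

On level ground, R = v₀² sin(2θ) / g, so v₀ = √(R g / sin 2θ).
sin(2 × 33.95°) = 0.9265.
v₀ = √(65.86 × 9.8 / 0.9265) = √696.63 = 26.39 m/s.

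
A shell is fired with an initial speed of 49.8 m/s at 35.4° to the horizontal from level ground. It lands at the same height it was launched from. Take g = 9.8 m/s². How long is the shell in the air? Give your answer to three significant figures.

Vertical component: v_y = 49.8 sin 35.4° = 28.85 m/s.
For a projectile landing at launch height, time of flight is t = 2 v_y / g = 2 × 28.85 / 9.8 = 5.89 s.

5.89 s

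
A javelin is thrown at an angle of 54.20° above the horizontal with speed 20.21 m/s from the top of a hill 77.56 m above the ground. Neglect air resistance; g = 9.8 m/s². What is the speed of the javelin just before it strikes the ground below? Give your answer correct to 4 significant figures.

v_x = 20.21 cos 54.20° = 11.822 m/s is unchanged throughout.
For the vertical component, v_y² = v_y0² + 2 g h = (16.392)² + 2×9.8×77.56 = 1788.9, so |v_y| = 42.295 m/s.
Impact speed = √(v_x² + v_y²) = √(139.76 + 1788.9) = 43.92 m/s.

43.92 m/s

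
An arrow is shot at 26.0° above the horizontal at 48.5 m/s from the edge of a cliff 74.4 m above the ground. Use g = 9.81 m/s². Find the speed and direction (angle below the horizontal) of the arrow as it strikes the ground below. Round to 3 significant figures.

v_x = 48.5 cos 26.0° = 43.59 m/s (constant).
|v_y| at impact = √((21.26)² + 2×9.81×74.4) = 43.72 m/s.
Speed = √(43.59² + 43.72²) = 61.7 m/s; angle = arctan(43.72/43.59) = 45.1° below horizontal.

61.7 m/s at 45.1° below the horizontal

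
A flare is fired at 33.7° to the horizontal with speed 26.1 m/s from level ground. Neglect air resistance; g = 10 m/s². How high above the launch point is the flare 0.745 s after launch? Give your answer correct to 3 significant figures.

8.01 m

v_y0 = 26.1 sin 33.7° = 14.48 m/s.
y(t) = v_y0 t − ½ g t² = 14.48×0.745 − 5.000×0.745² = 8.01 m.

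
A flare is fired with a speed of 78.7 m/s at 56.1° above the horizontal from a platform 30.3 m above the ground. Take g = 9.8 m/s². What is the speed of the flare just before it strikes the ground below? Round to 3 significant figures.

82.4 m/s

v_x = 78.7 cos 56.1° = 43.89 m/s is unchanged throughout.
For the vertical component, v_y² = v_y0² + 2 g h = (65.32)² + 2×9.8×30.3 = 4861, so |v_y| = 69.72 m/s.
Impact speed = √(v_x² + v_y²) = √(1926 + 4861) = 82.4 m/s.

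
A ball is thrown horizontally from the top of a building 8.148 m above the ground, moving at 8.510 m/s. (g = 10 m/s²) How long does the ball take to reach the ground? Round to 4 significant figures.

The horizontal speed doesn't affect the fall. With v_y0 = 0, h = ½ g t².
t = √(2 × 8.148 / 10) = √1.6296 = 1.277 s.

1.277 s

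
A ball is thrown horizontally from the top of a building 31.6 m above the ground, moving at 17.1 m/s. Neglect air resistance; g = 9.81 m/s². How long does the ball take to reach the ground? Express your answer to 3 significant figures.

The horizontal speed doesn't affect the fall. With v_y0 = 0, h = ½ g t².
t = √(2 × 31.6 / 9.81) = √6.442 = 2.54 s.

2.54 s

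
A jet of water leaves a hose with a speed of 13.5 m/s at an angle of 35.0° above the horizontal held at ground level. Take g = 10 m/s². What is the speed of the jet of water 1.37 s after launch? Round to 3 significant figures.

v_x = 13.5 cos 35.0° = 11.06 m/s (constant).
v_y(t) = 13.5 sin 35.0° − g t = 7.743 − 10 × 1.37 = -5.957 m/s.
Speed = √(v_x² + v_y²) = √(122.3 + 35.49) = 12.6 m/s.

12.6 m/s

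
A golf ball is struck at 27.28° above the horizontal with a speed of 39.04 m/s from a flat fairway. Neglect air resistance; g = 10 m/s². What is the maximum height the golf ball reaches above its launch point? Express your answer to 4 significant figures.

Vertical component of launch velocity: v_y = 39.04 sin 27.28° = 17.894 m/s.
At the highest point the vertical velocity is zero, so v_y² = 2 g h_max.
h_max = (17.894)² / (2 × 10) = 320.20 / 20.00 = 16.01 m.

16.01 m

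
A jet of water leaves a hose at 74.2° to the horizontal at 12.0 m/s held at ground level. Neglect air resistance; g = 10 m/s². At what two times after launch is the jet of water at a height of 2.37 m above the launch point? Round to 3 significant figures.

v_y0 = 12.0 sin 74.2° = 11.55 m/s.
Set y = v_y0 t − ½ g t² = 2.37: 5.000 t² − 11.55 t + 2.37 = 0.
t = [11.55 ± √(133.4 − 47.40)] / 10 = (11.55 ± 9.274) / 10, giving t = 0.228 s or t = 2.08 s.
So the jet of water is at 2.37 m at t = 0.228 s (rising) and t = 2.08 s (falling).

0.228 s and 2.08 s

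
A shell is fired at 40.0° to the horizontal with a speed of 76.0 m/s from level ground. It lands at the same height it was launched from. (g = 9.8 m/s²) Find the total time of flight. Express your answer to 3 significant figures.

Vertical component: v_y = 76.0 sin 40.0° = 48.85 m/s.
For a projectile landing at launch height, time of flight is t = 2 v_y / g = 2 × 48.85 / 9.8 = 9.97 s.

9.97 s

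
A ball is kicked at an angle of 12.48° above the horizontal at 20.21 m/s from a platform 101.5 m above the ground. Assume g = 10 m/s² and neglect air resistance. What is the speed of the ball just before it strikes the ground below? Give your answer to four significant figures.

49.38 m/s

v_x = 20.21 cos 12.48° = 19.732 m/s is unchanged throughout.
For the vertical component, v_y² = v_y0² + 2 g h = (4.3674)² + 2×10×101.5 = 2049.1, so |v_y| = 45.267 m/s.
Impact speed = √(v_x² + v_y²) = √(389.35 + 2049.1) = 49.38 m/s.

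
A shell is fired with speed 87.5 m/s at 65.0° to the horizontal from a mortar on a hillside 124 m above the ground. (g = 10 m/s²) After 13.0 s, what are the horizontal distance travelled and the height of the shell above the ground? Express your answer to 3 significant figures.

v_x = 87.5 cos 65.0° = 36.98 m/s; v_y0 = 87.5 sin 65.0° = 79.30 m/s.
x = v_x t = 36.98 × 13.0 = 481 m.
y = 124 + v_y0 t − ½ g t² = 310 m.

x = 481 m, y = 310 m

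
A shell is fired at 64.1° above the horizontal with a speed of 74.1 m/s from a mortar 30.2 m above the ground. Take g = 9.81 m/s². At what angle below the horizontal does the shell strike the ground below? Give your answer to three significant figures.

v_x = 74.1 cos 64.1° = 32.37 m/s.
At impact |v_y| = √(v_y0² + 2 g h) = √(66.66² + 2×9.81×30.2) = 70.97 m/s.
Angle below horizontal = arctan(|v_y| / v_x) = arctan(70.97 / 32.37) = 65.5°.

65.5°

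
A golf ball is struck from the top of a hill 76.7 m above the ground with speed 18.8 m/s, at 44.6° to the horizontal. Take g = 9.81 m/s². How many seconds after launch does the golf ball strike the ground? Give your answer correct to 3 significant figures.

Vertical component: v_y = 18.8 sin 44.6° = 13.20 m/s.
Taking up as positive with launch at y = 76.7 m, landing at y = 0: 0 = 76.7 + 13.20 t − ½(9.81) t².
Solving 4.905 t² − 13.20 t − 76.7 = 0 gives t = [13.20 + √(13.20² + 4·4.905·76.7)] / 9.810 = 5.52 s.

5.52 s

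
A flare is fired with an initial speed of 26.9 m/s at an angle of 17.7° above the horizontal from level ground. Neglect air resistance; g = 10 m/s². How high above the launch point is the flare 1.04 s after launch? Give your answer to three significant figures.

v_y0 = 26.9 sin 17.7° = 8.178 m/s.
y(t) = v_y0 t − ½ g t² = 8.178×1.04 − 5.000×1.04² = 3.10 m.

3.10 m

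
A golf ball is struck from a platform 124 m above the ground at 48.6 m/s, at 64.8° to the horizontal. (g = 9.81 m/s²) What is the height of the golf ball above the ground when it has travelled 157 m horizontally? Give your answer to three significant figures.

v_x = 48.6 cos 64.8° = 20.69 m/s, v_y0 = 48.6 sin 64.8° = 43.97 m/s.
Time to reach x = 157 m: t = x / v_x = 157 / 20.69 = 7.588 s.
y = 124 + v_y0 t − ½ g t² = 124 + 43.97×7.588 − 4.905×7.588² = 175 m.

175 m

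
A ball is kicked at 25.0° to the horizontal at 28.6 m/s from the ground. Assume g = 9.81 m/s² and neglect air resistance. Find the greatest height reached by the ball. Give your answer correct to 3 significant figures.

Vertical component of launch velocity: v_y = 28.6 sin 25.0° = 12.09 m/s.
At the highest point the vertical velocity is zero, so v_y² = 2 g h_max.
h_max = (12.09)² / (2 × 9.81) = 146.2 / 19.62 = 7.45 m.

7.45 m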